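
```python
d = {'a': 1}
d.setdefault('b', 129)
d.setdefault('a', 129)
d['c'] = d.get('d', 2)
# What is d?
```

After line 1: d = {'a': 1}
After line 2 (setdefault adds 'b'=129): d = {'a': 1, 'b': 129}
After line 3 (setdefault 'a' no-op, already exists): d = {'a': 1, 'b': 129}
After line 4 (get('d', 2) returns default since 'd' not in d): d = {'a': 1, 'b': 129, 'c': 2}

{'a': 1, 'b': 129, 'c': 2}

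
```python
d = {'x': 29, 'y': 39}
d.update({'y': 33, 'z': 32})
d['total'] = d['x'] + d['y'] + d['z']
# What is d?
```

After line 1: d = {'x': 29, 'y': 39}
After line 2 (y overwritten, z added): d = {'x': 29, 'y': 33, 'z': 32}
After line 3 (total = 29 + 33 + 32 = 94): d = {'x': 29, 'y': 33, 'z': 32, 'total': 94}

{'x': 29, 'y': 33, 'z': 32, 'total': 94}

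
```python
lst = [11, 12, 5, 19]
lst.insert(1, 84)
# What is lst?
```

[11, 84, 12, 5, 19]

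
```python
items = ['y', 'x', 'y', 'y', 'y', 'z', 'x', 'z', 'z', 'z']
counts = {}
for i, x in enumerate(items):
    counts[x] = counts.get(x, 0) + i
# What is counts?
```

Initial: counts = {}, items = ['y', 'x', 'y', 'y', 'y', 'z', 'x', 'z', 'z', 'z']
i=0, x='y': counts = {'y': 0}
i=1, x='x': counts = {'y': 0, 'x': 1}
i=2, x='y': counts = {'y': 2, 'x': 1}
i=3, x='y': counts = {'y': 5, 'x': 1}
i=4, x='y': counts = {'y': 9, 'x': 1}
i=5, x='z': counts = {'y': 9, 'x': 1, 'z': 5}
i=6, x='x': counts = {'y': 9, 'x': 7, 'z': 5}
i=7, x='z': counts = {'y': 9, 'x': 7, 'z': 12}
i=8, x='z': counts = {'y': 9, 'x': 7, 'z': 20}
i=9, x='z': counts = {'y': 9, 'x': 7, 'z': 29}

{'y': 9, 'x': 7, 'z': 29}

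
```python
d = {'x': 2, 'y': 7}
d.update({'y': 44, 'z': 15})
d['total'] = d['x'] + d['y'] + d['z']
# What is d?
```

After line 1: d = {'x': 2, 'y': 7}
After line 2 (y overwritten, z added): d = {'x': 2, 'y': 44, 'z': 15}
After line 3 (total = 2 + 44 + 15 = 61): d = {'x': 2, 'y': 44, 'z': 15, 'total': 61}

{'x': 2, 'y': 44, 'z': 15, 'total': 61}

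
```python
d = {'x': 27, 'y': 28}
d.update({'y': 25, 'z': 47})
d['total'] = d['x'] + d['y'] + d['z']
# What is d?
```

After line 1: d = {'x': 27, 'y': 28}
After line 2 (y overwritten, z added): d = {'x': 27, 'y': 25, 'z': 47}
After line 3 (total = 27 + 25 + 47 = 99): d = {'x': 27, 'y': 25, 'z': 47, 'total': 99}

{'x': 27, 'y': 25, 'z': 47, 'total': 99}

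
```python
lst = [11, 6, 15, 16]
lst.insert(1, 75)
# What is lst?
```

[11, 75, 6, 15, 16]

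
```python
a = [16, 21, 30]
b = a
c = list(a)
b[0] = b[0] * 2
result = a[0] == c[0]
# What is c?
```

After line 1: a = [16, 21, 30]
After line 2 (b = a, alias): a = [16, 21, 30], b = [16, 21, 30]
After line 3 (c = list(a) is a copy, new object): c = [16, 21, 30]
After line 4 (b[0] = 16 * 2 = 32; mutates shared a/b): a = b = [32, 21, 30], c = [16, 21, 30]
After line 5 (a[0] = 32, c[0] = 16; result = False)

[16, 21, 30]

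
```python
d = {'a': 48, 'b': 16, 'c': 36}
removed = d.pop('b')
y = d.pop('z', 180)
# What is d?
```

After line 1: d = {'a': 48, 'b': 16, 'c': 36}
After line 2 (pop 'b' returns 16): d = {'a': 48, 'c': 36}, removed = 16
After line 3 (pop 'z' missing, returns default 180): d = {'a': 48, 'c': 36}, y = 180

{'a': 48, 'c': 36}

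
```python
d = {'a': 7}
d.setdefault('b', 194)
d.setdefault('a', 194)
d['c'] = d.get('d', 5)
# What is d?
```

After line 1: d = {'a': 7}
After line 2 (setdefault adds 'b'=194): d = {'a': 7, 'b': 194}
After line 3 (setdefault 'a' no-op, already exists): d = {'a': 7, 'b': 194}
After line 4 (get('d', 5) returns default since 'd' not in d): d = {'a': 7, 'b': 194, 'c': 5}

{'a': 7, 'b': 194, 'c': 5}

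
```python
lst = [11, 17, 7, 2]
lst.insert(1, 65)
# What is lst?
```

[11, 65, 17, 7, 2]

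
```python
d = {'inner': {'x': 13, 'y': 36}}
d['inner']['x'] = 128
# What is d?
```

After line 1: d = {'inner': {'x': 13, 'y': 36}}
After line 2 (inner x overwritten): d = {'inner': {'x': 128, 'y': 36}}

{'inner': {'x': 128, 'y': 36}}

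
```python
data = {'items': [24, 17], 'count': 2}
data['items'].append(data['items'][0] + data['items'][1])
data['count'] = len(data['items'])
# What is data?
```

After line 1: data = {'items': [24, 17], 'count': 2}
After line 2 (append 24 + 17 = 41): data = {'items': [24, 17, 41], 'count': 2}
After line 3 (count = len(items) = 3): data = {'items': [24, 17, 41], 'count': 3}

{'items': [24, 17, 41], 'count': 3}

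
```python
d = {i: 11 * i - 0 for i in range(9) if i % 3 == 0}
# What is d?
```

{0: 0, 3: 33, 6: 66}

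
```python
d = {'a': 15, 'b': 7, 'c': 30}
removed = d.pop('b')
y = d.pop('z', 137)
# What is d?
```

After line 1: d = {'a': 15, 'b': 7, 'c': 30}
After line 2 (pop 'b' returns 7): d = {'a': 15, 'c': 30}, removed = 7
After line 3 (pop 'z' missing, returns default 137): d = {'a': 15, 'c': 30}, y = 137

{'a': 15, 'c': 30}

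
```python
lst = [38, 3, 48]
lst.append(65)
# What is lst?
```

[38, 3, 48, 65]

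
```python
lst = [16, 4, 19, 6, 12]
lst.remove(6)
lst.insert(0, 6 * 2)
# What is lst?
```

After line 1: lst = [16, 4, 19, 6, 12]
After line 2 (remove first 6): lst = [16, 4, 19, 12]
After line 3 (insert 12 at index 0): lst = [12, 16, 4, 19, 12]

[12, 16, 4, 19, 12]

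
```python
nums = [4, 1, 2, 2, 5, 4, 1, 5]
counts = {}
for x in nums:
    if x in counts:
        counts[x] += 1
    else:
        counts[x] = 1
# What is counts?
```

Initial: counts = {}, nums = [4, 1, 2, 2, 5, 4, 1, 5]
See 4: counts = {4: 1}
See 1: counts = {4: 1, 1: 1}
See 2: counts = {4: 1, 1: 1, 2: 1}
See 2: counts = {4: 1, 1: 1, 2: 2}
See 5: counts = {4: 1, 1: 1, 2: 2, 5: 1}
See 4: counts = {4: 2, 1: 1, 2: 2, 5: 1}
See 1: counts = {4: 2, 1: 2, 2: 2, 5: 1}
See 5: counts = {4: 2, 1: 2, 2: 2, 5: 2}

{4: 2, 1: 2, 2: 2, 5: 2}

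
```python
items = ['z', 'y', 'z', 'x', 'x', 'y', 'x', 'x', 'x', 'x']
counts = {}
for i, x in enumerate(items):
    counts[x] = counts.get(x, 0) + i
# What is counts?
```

Initial: counts = {}, items = ['z', 'y', 'z', 'x', 'x', 'y', 'x', 'x', 'x', 'x']
i=0, x='z': counts = {'z': 0}
i=1, x='y': counts = {'z': 0, 'y': 1}
i=2, x='z': counts = {'z': 2, 'y': 1}
i=3, x='x': counts = {'z': 2, 'y': 1, 'x': 3}
i=4, x='x': counts = {'z': 2, 'y': 1, 'x': 7}
i=5, x='y': counts = {'z': 2, 'y': 6, 'x': 7}
i=6, x='x': counts = {'z': 2, 'y': 6, 'x': 13}
i=7, x='x': counts = {'z': 2, 'y': 6, 'x': 20}
i=8, x='x': counts = {'z': 2, 'y': 6, 'x': 28}
i=9, x='x': counts = {'z': 2, 'y': 6, 'x': 37}

{'z': 2, 'y': 6, 'x': 37}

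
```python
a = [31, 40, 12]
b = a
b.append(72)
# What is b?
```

After line 1: a = [31, 40, 12]
After line 2 (b = a is an alias, same object): a = [31, 40, 12], b = [31, 40, 12]
After line 3 (b.append mutates the shared list): a = [31, 40, 12, 72], b = [31, 40, 12, 72]

[31, 40, 12, 72]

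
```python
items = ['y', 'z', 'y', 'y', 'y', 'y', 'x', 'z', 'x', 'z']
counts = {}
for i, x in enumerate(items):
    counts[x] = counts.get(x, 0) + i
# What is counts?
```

Initial: counts = {}, items = ['y', 'z', 'y', 'y', 'y', 'y', 'x', 'z', 'x', 'z']
i=0, x='y': counts = {'y': 0}
i=1, x='z': counts = {'y': 0, 'z': 1}
i=2, x='y': counts = {'y': 2, 'z': 1}
i=3, x='y': counts = {'y': 5, 'z': 1}
i=4, x='y': counts = {'y': 9, 'z': 1}
i=5, x='y': counts = {'y': 14, 'z': 1}
i=6, x='x': counts = {'y': 14, 'z': 1, 'x': 6}
i=7, x='z': counts = {'y': 14, 'z': 8, 'x': 6}
i=8, x='x': counts = {'y': 14, 'z': 8, 'x': 14}
i=9, x='z': counts = {'y': 14, 'z': 17, 'x': 14}

{'y': 14, 'z': 17, 'x': 14}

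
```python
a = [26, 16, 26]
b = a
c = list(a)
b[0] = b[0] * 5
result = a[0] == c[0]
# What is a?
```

After line 1: a = [26, 16, 26]
After line 2 (b = a, alias): a = [26, 16, 26], b = [26, 16, 26]
After line 3 (c = list(a) is a copy, new object): c = [26, 16, 26]
After line 4 (b[0] = 26 * 5 = 130; mutates shared a/b): a = b = [130, 16, 26], c = [26, 16, 26]
After line 5 (a[0] = 130, c[0] = 26; result = False)

[130, 16, 26]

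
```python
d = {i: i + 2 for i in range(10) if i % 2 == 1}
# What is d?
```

{1: 3, 3: 5, 5: 7, 7: 9, 9: 11}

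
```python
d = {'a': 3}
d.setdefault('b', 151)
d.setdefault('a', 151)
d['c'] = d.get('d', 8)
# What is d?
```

After line 1: d = {'a': 3}
After line 2 (setdefault adds 'b'=151): d = {'a': 3, 'b': 151}
After line 3 (setdefault 'a' no-op, already exists): d = {'a': 3, 'b': 151}
After line 4 (get('d', 8) returns default since 'd' not in d): d = {'a': 3, 'b': 151, 'c': 8}

{'a': 3, 'b': 151, 'c': 8}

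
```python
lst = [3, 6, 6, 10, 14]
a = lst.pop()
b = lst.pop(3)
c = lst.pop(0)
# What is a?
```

After line 1: lst = [3, 6, 6, 10, 14]
After line 2 (pop() -> a = 14): lst = [3, 6, 6, 10]
After line 3 (pop(3) -> b = 10): lst = [3, 6, 6]
After line 4 (pop(0) -> c = 3): lst = [6, 6]

14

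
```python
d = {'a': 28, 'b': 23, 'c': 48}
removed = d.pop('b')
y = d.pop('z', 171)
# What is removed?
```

After line 1: d = {'a': 28, 'b': 23, 'c': 48}
After line 2 (pop 'b' returns 23): d = {'a': 28, 'c': 48}, removed = 23
After line 3 (pop 'z' missing, returns default 171): d = {'a': 28, 'c': 48}, y = 171

23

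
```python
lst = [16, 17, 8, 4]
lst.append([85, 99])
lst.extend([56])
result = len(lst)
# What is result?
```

After line 1: lst = [16, 17, 8, 4]
After line 2 (append adds [85, 99] as single element): lst = [16, 17, 8, 4, [85, 99]]
After line 3 (extend unpacks [56], adds 56): lst = [16, 17, 8, 4, [85, 99], 56]
After line 4: result = len(lst) = 6

6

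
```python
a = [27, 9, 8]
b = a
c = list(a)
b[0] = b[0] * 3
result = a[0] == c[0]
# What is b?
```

After line 1: a = [27, 9, 8]
After line 2 (b = a, alias): a = [27, 9, 8], b = [27, 9, 8]
After line 3 (c = list(a) is a copy, new object): c = [27, 9, 8]
After line 4 (b[0] = 27 * 3 = 81; mutates shared a/b): a = b = [81, 9, 8], c = [27, 9, 8]
After line 5 (a[0] = 81, c[0] = 27; result = False)

[81, 9, 8]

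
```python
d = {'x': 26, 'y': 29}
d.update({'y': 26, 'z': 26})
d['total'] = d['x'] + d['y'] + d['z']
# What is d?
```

After line 1: d = {'x': 26, 'y': 29}
After line 2 (y overwritten, z added): d = {'x': 26, 'y': 26, 'z': 26}
After line 3 (total = 26 + 26 + 26 = 78): d = {'x': 26, 'y': 26, 'z': 26, 'total': 78}

{'x': 26, 'y': 26, 'z': 26, 'total': 78}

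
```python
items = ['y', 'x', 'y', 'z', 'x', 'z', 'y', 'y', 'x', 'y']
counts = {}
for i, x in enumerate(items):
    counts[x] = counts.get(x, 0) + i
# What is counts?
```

Initial: counts = {}, items = ['y', 'x', 'y', 'z', 'x', 'z', 'y', 'y', 'x', 'y']
i=0, x='y': counts = {'y': 0}
i=1, x='x': counts = {'y': 0, 'x': 1}
i=2, x='y': counts = {'y': 2, 'x': 1}
i=3, x='z': counts = {'y': 2, 'x': 1, 'z': 3}
i=4, x='x': counts = {'y': 2, 'x': 5, 'z': 3}
i=5, x='z': counts = {'y': 2, 'x': 5, 'z': 8}
i=6, x='y': counts = {'y': 8, 'x': 5, 'z': 8}
i=7, x='y': counts = {'y': 15, 'x': 5, 'z': 8}
i=8, x='x': counts = {'y': 15, 'x': 13, 'z': 8}
i=9, x='y': counts = {'y': 24, 'x': 13, 'z': 8}

{'y': 24, 'x': 13, 'z': 8}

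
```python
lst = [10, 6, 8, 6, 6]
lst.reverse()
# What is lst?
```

[6, 6, 8, 6, 10]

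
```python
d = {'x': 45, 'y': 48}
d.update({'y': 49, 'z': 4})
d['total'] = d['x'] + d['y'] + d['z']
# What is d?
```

After line 1: d = {'x': 45, 'y': 48}
After line 2 (y overwritten, z added): d = {'x': 45, 'y': 49, 'z': 4}
After line 3 (total = 45 + 49 + 4 = 98): d = {'x': 45, 'y': 49, 'z': 4, 'total': 98}

{'x': 45, 'y': 49, 'z': 4, 'total': 98}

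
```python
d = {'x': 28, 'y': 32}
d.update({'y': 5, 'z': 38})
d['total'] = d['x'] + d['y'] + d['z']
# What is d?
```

After line 1: d = {'x': 28, 'y': 32}
After line 2 (y overwritten, z added): d = {'x': 28, 'y': 5, 'z': 38}
After line 3 (total = 28 + 5 + 38 = 71): d = {'x': 28, 'y': 5, 'z': 38, 'total': 71}

{'x': 28, 'y': 5, 'z': 38, 'total': 71}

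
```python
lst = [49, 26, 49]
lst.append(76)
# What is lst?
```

[49, 26, 49, 76]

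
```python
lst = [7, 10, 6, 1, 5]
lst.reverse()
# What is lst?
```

[5, 1, 6, 10, 7]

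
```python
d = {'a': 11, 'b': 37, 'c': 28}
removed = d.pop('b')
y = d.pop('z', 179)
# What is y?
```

After line 1: d = {'a': 11, 'b': 37, 'c': 28}
After line 2 (pop 'b' returns 37): d = {'a': 11, 'c': 28}, removed = 37
After line 3 (pop 'z' missing, returns default 179): d = {'a': 11, 'c': 28}, y = 179

179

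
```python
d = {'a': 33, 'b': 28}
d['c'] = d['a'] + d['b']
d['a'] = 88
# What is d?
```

After line 1: d = {'a': 33, 'b': 28}
After line 2 (d['c'] = 33 + 28): d = {'a': 33, 'b': 28, 'c': 61}
After line 3: d = {'a': 88, 'b': 28, 'c': 61}

{'a': 88, 'b': 28, 'c': 61}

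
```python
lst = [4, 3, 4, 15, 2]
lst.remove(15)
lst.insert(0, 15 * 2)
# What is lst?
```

After line 1: lst = [4, 3, 4, 15, 2]
After line 2 (remove first 15): lst = [4, 3, 4, 2]
After line 3 (insert 30 at index 0): lst = [30, 4, 3, 4, 2]

[30, 4, 3, 4, 2]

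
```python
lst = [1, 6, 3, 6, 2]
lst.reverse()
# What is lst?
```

[2, 6, 3, 6, 1]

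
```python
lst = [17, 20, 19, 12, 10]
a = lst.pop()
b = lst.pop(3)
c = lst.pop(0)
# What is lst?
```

After line 1: lst = [17, 20, 19, 12, 10]
After line 2 (pop() -> a = 10): lst = [17, 20, 19, 12]
After line 3 (pop(3) -> b = 12): lst = [17, 20, 19]
After line 4 (pop(0) -> c = 17): lst = [20, 19]

[20, 19]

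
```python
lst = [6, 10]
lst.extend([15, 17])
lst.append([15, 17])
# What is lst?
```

After line 1: lst = [6, 10]
After line 2 (extend unpacks [15, 17]): lst = [6, 10, 15, 17]
After line 3 (append adds [15, 17] as single element): lst = [6, 10, 15, 17, [15, 17]]

[6, 10, 15, 17, [15, 17]]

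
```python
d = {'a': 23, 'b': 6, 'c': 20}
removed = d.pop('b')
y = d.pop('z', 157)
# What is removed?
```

After line 1: d = {'a': 23, 'b': 6, 'c': 20}
After line 2 (pop 'b' returns 6): d = {'a': 23, 'c': 20}, removed = 6
After line 3 (pop 'z' missing, returns default 157): d = {'a': 23, 'c': 20}, y = 157

6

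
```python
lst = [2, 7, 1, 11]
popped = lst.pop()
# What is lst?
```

[2, 7, 1]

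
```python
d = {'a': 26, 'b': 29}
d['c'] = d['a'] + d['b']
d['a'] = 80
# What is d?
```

After line 1: d = {'a': 26, 'b': 29}
After line 2 (d['c'] = 26 + 29): d = {'a': 26, 'b': 29, 'c': 55}
After line 3: d = {'a': 80, 'b': 29, 'c': 55}

{'a': 80, 'b': 29, 'c': 55}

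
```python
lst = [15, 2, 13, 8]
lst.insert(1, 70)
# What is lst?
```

[15, 70, 2, 13, 8]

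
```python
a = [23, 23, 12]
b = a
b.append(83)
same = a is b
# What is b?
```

After line 1: a = [23, 23, 12]
After line 2 (b = a is an alias, same object): a = [23, 23, 12], b = [23, 23, 12]
After line 3 (b.append mutates the shared list): a = [23, 23, 12, 83], b = [23, 23, 12, 83]
After line 4 (same = a is b; same object -> True): same = True

[23, 23, 12, 83]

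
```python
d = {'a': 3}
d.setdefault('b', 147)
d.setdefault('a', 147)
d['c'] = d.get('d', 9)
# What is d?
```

After line 1: d = {'a': 3}
After line 2 (setdefault adds 'b'=147): d = {'a': 3, 'b': 147}
After line 3 (setdefault 'a' no-op, already exists): d = {'a': 3, 'b': 147}
After line 4 (get('d', 9) returns default since 'd' not in d): d = {'a': 3, 'b': 147, 'c': 9}

{'a': 3, 'b': 147, 'c': 9}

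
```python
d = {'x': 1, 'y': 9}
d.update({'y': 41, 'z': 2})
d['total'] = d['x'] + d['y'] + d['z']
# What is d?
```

After line 1: d = {'x': 1, 'y': 9}
After line 2 (y overwritten, z added): d = {'x': 1, 'y': 41, 'z': 2}
After line 3 (total = 1 + 41 + 2 = 44): d = {'x': 1, 'y': 41, 'z': 2, 'total': 44}

{'x': 1, 'y': 41, 'z': 2, 'total': 44}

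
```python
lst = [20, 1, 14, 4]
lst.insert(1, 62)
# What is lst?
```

[20, 62, 1, 14, 4]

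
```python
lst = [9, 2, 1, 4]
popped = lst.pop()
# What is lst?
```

[9, 2, 1]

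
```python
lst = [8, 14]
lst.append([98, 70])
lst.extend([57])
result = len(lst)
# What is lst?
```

After line 1: lst = [8, 14]
After line 2 (append adds [98, 70] as single element): lst = [8, 14, [98, 70]]
After line 3 (extend unpacks [57], adds 57): lst = [8, 14, [98, 70], 57]
After line 4: result = len(lst) = 4

[8, 14, [98, 70], 57]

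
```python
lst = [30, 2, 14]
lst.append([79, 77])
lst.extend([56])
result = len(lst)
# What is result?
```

After line 1: lst = [30, 2, 14]
After line 2 (append adds [79, 77] as single element): lst = [30, 2, 14, [79, 77]]
After line 3 (extend unpacks [56], adds 56): lst = [30, 2, 14, [79, 77], 56]
After line 4: result = len(lst) = 5

5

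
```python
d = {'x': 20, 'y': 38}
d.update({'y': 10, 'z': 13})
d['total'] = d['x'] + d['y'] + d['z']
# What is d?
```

After line 1: d = {'x': 20, 'y': 38}
After line 2 (y overwritten, z added): d = {'x': 20, 'y': 10, 'z': 13}
After line 3 (total = 20 + 10 + 13 = 43): d = {'x': 20, 'y': 10, 'z': 13, 'total': 43}

{'x': 20, 'y': 10, 'z': 13, 'total': 43}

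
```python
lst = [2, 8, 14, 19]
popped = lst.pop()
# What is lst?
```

[2, 8, 14]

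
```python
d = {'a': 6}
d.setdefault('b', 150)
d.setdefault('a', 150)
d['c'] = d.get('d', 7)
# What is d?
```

After line 1: d = {'a': 6}
After line 2 (setdefault adds 'b'=150): d = {'a': 6, 'b': 150}
After line 3 (setdefault 'a' no-op, already exists): d = {'a': 6, 'b': 150}
After line 4 (get('d', 7) returns default since 'd' not in d): d = {'a': 6, 'b': 150, 'c': 7}

{'a': 6, 'b': 150, 'c': 7}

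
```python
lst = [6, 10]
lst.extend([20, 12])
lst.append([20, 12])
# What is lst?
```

After line 1: lst = [6, 10]
After line 2 (extend unpacks [20, 12]): lst = [6, 10, 20, 12]
After line 3 (append adds [20, 12] as single element): lst = [6, 10, 20, 12, [20, 12]]

[6, 10, 20, 12, [20, 12]]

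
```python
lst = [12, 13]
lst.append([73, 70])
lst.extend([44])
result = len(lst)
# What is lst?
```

After line 1: lst = [12, 13]
After line 2 (append adds [73, 70] as single element): lst = [12, 13, [73, 70]]
After line 3 (extend unpacks [44], adds 44): lst = [12, 13, [73, 70], 44]
After line 4: result = len(lst) = 4

[12, 13, [73, 70], 44]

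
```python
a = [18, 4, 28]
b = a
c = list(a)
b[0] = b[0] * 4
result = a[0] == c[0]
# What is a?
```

After line 1: a = [18, 4, 28]
After line 2 (b = a, alias): a = [18, 4, 28], b = [18, 4, 28]
After line 3 (c = list(a) is a copy, new object): c = [18, 4, 28]
After line 4 (b[0] = 18 * 4 = 72; mutates shared a/b): a = b = [72, 4, 28], c = [18, 4, 28]
After line 5 (a[0] = 72, c[0] = 18; result = False)

[72, 4, 28]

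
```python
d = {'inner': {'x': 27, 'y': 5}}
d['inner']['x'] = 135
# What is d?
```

After line 1: d = {'inner': {'x': 27, 'y': 5}}
After line 2 (inner x overwritten): d = {'inner': {'x': 135, 'y': 5}}

{'inner': {'x': 135, 'y': 5}}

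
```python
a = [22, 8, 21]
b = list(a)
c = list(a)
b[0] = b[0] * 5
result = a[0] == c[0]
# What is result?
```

After line 1: a = [22, 8, 21]
After line 2 (b = list(a), copy): a = [22, 8, 21], b = [22, 8, 21]
After line 3 (c = list(a) is a copy, new object): c = [22, 8, 21]
After line 4 (b[0] = 22 * 5 = 110; only b mutates (copy)): a = [22, 8, 21], b = [110, 8, 21], c = [22, 8, 21]
After line 5 (a[0] = 22, c[0] = 22; result = True)

True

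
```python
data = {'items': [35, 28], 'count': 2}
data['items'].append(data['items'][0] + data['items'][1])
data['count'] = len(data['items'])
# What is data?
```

After line 1: data = {'items': [35, 28], 'count': 2}
After line 2 (append 35 + 28 = 63): data = {'items': [35, 28, 63], 'count': 2}
After line 3 (count = len(items) = 3): data = {'items': [35, 28, 63], 'count': 3}

{'items': [35, 28, 63], 'count': 3}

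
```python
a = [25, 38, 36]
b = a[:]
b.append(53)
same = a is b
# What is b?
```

After line 1: a = [25, 38, 36]
After line 2 (b = a[:] is a shallow copy, new object): a = [25, 38, 36], b = [25, 38, 36]
After line 3 (append only mutates b): a = [25, 38, 36], b = [25, 38, 36, 53]
After line 4 (same = a is b; different objects -> False): same = False

[25, 38, 36, 53]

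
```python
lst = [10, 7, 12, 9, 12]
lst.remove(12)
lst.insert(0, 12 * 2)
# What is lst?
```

After line 1: lst = [10, 7, 12, 9, 12]
After line 2 (remove first 12): lst = [10, 7, 9, 12]
After line 3 (insert 24 at index 0): lst = [24, 10, 7, 9, 12]

[24, 10, 7, 9, 12]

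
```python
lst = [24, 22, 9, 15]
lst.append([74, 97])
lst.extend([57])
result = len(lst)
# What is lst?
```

After line 1: lst = [24, 22, 9, 15]
After line 2 (append adds [74, 97] as single element): lst = [24, 22, 9, 15, [74, 97]]
After line 3 (extend unpacks [57], adds 57): lst = [24, 22, 9, 15, [74, 97], 57]
After line 4: result = len(lst) = 6

[24, 22, 9, 15, [74, 97], 57]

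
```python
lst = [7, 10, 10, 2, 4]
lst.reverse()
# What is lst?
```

[4, 2, 10, 10, 7]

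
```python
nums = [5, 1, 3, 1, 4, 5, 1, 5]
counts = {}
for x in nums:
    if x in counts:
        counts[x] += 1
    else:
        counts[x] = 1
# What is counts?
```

Initial: counts = {}, nums = [5, 1, 3, 1, 4, 5, 1, 5]
See 5: counts = {5: 1}
See 1: counts = {5: 1, 1: 1}
See 3: counts = {5: 1, 1: 1, 3: 1}
See 1: counts = {5: 1, 1: 2, 3: 1}
See 4: counts = {5: 1, 1: 2, 3: 1, 4: 1}
See 5: counts = {5: 2, 1: 2, 3: 1, 4: 1}
See 1: counts = {5: 2, 1: 3, 3: 1, 4: 1}
See 5: counts = {5: 3, 1: 3, 3: 1, 4: 1}

{5: 3, 1: 3, 3: 1, 4: 1}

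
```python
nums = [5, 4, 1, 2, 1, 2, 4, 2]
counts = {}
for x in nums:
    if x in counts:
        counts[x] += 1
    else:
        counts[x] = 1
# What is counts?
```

Initial: counts = {}, nums = [5, 4, 1, 2, 1, 2, 4, 2]
See 5: counts = {5: 1}
See 4: counts = {5: 1, 4: 1}
See 1: counts = {5: 1, 4: 1, 1: 1}
See 2: counts = {5: 1, 4: 1, 1: 1, 2: 1}
See 1: counts = {5: 1, 4: 1, 1: 2, 2: 1}
See 2: counts = {5: 1, 4: 1, 1: 2, 2: 2}
See 4: counts = {5: 1, 4: 2, 1: 2, 2: 2}
See 2: counts = {5: 1, 4: 2, 1: 2, 2: 3}

{5: 1, 4: 2, 1: 2, 2: 3}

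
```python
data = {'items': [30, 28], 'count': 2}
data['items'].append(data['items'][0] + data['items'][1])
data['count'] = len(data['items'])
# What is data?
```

After line 1: data = {'items': [30, 28], 'count': 2}
After line 2 (append 30 + 28 = 58): data = {'items': [30, 28, 58], 'count': 2}
After line 3 (count = len(items) = 3): data = {'items': [30, 28, 58], 'count': 3}

{'items': [30, 28, 58], 'count': 3}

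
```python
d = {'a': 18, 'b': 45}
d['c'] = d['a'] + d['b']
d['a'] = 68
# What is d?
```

After line 1: d = {'a': 18, 'b': 45}
After line 2 (d['c'] = 18 + 45): d = {'a': 18, 'b': 45, 'c': 63}
After line 3: d = {'a': 68, 'b': 45, 'c': 63}

{'a': 68, 'b': 45, 'c': 63}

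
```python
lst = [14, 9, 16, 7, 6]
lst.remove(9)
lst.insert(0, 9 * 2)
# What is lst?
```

After line 1: lst = [14, 9, 16, 7, 6]
After line 2 (remove first 9): lst = [14, 16, 7, 6]
After line 3 (insert 18 at index 0): lst = [18, 14, 16, 7, 6]

[18, 14, 16, 7, 6]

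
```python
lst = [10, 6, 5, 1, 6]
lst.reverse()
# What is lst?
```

[6, 1, 5, 6, 10]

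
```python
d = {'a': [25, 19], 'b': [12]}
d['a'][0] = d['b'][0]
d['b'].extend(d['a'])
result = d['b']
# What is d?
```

After line 1: d = {'a': [25, 19], 'b': [12]}
After line 2 (a[0] = b[0] = 12): d = {'a': [12, 19], 'b': [12]}
After line 3 (b.extend(a) appends [12, 19]): d = {'a': [12, 19], 'b': [12, 12, 19]}
After line 4: result = d['b'] = [12, 12, 19]

{'a': [12, 19], 'b': [12, 12, 19]}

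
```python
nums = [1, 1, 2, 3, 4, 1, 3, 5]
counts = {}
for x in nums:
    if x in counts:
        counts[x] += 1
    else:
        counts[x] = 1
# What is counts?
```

Initial: counts = {}, nums = [1, 1, 2, 3, 4, 1, 3, 5]
See 1: counts = {1: 1}
See 1: counts = {1: 2}
See 2: counts = {1: 2, 2: 1}
See 3: counts = {1: 2, 2: 1, 3: 1}
See 4: counts = {1: 2, 2: 1, 3: 1, 4: 1}
See 1: counts = {1: 3, 2: 1, 3: 1, 4: 1}
See 3: counts = {1: 3, 2: 1, 3: 2, 4: 1}
See 5: counts = {1: 3, 2: 1, 3: 2, 4: 1, 5: 1}

{1: 3, 2: 1, 3: 2, 4: 1, 5: 1}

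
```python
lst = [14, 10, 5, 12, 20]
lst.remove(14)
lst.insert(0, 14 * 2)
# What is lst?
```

After line 1: lst = [14, 10, 5, 12, 20]
After line 2 (remove first 14): lst = [10, 5, 12, 20]
After line 3 (insert 28 at index 0): lst = [28, 10, 5, 12, 20]

[28, 10, 5, 12, 20]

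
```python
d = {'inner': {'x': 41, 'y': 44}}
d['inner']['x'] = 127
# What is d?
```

After line 1: d = {'inner': {'x': 41, 'y': 44}}
After line 2 (inner x overwritten): d = {'inner': {'x': 127, 'y': 44}}

{'inner': {'x': 127, 'y': 44}}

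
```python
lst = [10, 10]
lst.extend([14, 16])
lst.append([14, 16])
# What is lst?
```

After line 1: lst = [10, 10]
After line 2 (extend unpacks [14, 16]): lst = [10, 10, 14, 16]
After line 3 (append adds [14, 16] as single element): lst = [10, 10, 14, 16, [14, 16]]

[10, 10, 14, 16, [14, 16]]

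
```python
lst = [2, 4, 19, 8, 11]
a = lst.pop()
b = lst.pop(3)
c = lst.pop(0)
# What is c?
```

After line 1: lst = [2, 4, 19, 8, 11]
After line 2 (pop() -> a = 11): lst = [2, 4, 19, 8]
After line 3 (pop(3) -> b = 8): lst = [2, 4, 19]
After line 4 (pop(0) -> c = 2): lst = [4, 19]

2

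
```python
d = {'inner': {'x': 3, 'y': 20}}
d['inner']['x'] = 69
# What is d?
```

After line 1: d = {'inner': {'x': 3, 'y': 20}}
After line 2 (inner x overwritten): d = {'inner': {'x': 69, 'y': 20}}

{'inner': {'x': 69, 'y': 20}}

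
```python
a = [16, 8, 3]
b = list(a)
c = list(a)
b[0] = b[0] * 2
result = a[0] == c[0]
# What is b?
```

After line 1: a = [16, 8, 3]
After line 2 (b = list(a), copy): a = [16, 8, 3], b = [16, 8, 3]
After line 3 (c = list(a) is a copy, new object): c = [16, 8, 3]
After line 4 (b[0] = 16 * 2 = 32; only b mutates (copy)): a = [16, 8, 3], b = [32, 8, 3], c = [16, 8, 3]
After line 5 (a[0] = 16, c[0] = 16; result = True)

[32, 8, 3]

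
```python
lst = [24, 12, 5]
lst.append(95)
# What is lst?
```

[24, 12, 5, 95]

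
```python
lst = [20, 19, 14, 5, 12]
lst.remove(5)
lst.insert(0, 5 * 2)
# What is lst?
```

After line 1: lst = [20, 19, 14, 5, 12]
After line 2 (remove first 5): lst = [20, 19, 14, 12]
After line 3 (insert 10 at index 0): lst = [10, 20, 19, 14, 12]

[10, 20, 19, 14, 12]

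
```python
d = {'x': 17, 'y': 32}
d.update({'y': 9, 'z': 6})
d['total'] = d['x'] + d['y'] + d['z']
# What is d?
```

After line 1: d = {'x': 17, 'y': 32}
After line 2 (y overwritten, z added): d = {'x': 17, 'y': 9, 'z': 6}
After line 3 (total = 17 + 9 + 6 = 32): d = {'x': 17, 'y': 9, 'z': 6, 'total': 32}

{'x': 17, 'y': 9, 'z': 6, 'total': 32}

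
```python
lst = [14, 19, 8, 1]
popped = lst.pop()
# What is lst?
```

[14, 19, 8]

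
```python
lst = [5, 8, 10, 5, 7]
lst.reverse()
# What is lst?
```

[7, 5, 10, 8, 5]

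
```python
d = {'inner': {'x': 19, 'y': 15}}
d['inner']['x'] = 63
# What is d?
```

After line 1: d = {'inner': {'x': 19, 'y': 15}}
After line 2 (inner x overwritten): d = {'inner': {'x': 63, 'y': 15}}

{'inner': {'x': 63, 'y': 15}}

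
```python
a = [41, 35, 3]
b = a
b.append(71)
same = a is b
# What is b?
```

After line 1: a = [41, 35, 3]
After line 2 (b = a is an alias, same object): a = [41, 35, 3], b = [41, 35, 3]
After line 3 (b.append mutates the shared list): a = [41, 35, 3, 71], b = [41, 35, 3, 71]
After line 4 (same = a is b; same object -> True): same = True

[41, 35, 3, 71]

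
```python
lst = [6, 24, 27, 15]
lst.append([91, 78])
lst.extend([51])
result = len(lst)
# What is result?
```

After line 1: lst = [6, 24, 27, 15]
After line 2 (append adds [91, 78] as single element): lst = [6, 24, 27, 15, [91, 78]]
After line 3 (extend unpacks [51], adds 51): lst = [6, 24, 27, 15, [91, 78], 51]
After line 4: result = len(lst) = 6

6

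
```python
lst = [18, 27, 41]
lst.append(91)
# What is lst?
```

[18, 27, 41, 91]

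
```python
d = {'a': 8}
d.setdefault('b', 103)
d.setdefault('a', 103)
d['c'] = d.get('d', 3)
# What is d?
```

After line 1: d = {'a': 8}
After line 2 (setdefault adds 'b'=103): d = {'a': 8, 'b': 103}
After line 3 (setdefault 'a' no-op, already exists): d = {'a': 8, 'b': 103}
After line 4 (get('d', 3) returns default since 'd' not in d): d = {'a': 8, 'b': 103, 'c': 3}

{'a': 8, 'b': 103, 'c': 3}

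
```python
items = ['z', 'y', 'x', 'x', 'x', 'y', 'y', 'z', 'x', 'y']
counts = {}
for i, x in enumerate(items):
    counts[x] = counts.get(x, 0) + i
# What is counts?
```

Initial: counts = {}, items = ['z', 'y', 'x', 'x', 'x', 'y', 'y', 'z', 'x', 'y']
i=0, x='z': counts = {'z': 0}
i=1, x='y': counts = {'z': 0, 'y': 1}
i=2, x='x': counts = {'z': 0, 'y': 1, 'x': 2}
i=3, x='x': counts = {'z': 0, 'y': 1, 'x': 5}
i=4, x='x': counts = {'z': 0, 'y': 1, 'x': 9}
i=5, x='y': counts = {'z': 0, 'y': 6, 'x': 9}
i=6, x='y': counts = {'z': 0, 'y': 12, 'x': 9}
i=7, x='z': counts = {'z': 7, 'y': 12, 'x': 9}
i=8, x='x': counts = {'z': 7, 'y': 12, 'x': 17}
i=9, x='y': counts = {'z': 7, 'y': 21, 'x': 17}

{'z': 7, 'y': 21, 'x': 17}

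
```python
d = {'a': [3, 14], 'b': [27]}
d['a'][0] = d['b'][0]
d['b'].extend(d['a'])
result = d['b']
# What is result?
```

After line 1: d = {'a': [3, 14], 'b': [27]}
After line 2 (a[0] = b[0] = 27): d = {'a': [27, 14], 'b': [27]}
After line 3 (b.extend(a) appends [27, 14]): d = {'a': [27, 14], 'b': [27, 27, 14]}
After line 4: result = d['b'] = [27, 27, 14]

[27, 27, 14]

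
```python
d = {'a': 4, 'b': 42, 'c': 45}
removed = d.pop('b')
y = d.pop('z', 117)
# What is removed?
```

After line 1: d = {'a': 4, 'b': 42, 'c': 45}
After line 2 (pop 'b' returns 42): d = {'a': 4, 'c': 45}, removed = 42
After line 3 (pop 'z' missing, returns default 117): d = {'a': 4, 'c': 45}, y = 117

42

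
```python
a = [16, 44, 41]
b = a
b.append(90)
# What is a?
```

After line 1: a = [16, 44, 41]
After line 2 (b = a is an alias, same object): a = [16, 44, 41], b = [16, 44, 41]
After line 3 (b.append mutates the shared list): a = [16, 44, 41, 90], b = [16, 44, 41, 90]

[16, 44, 41, 90]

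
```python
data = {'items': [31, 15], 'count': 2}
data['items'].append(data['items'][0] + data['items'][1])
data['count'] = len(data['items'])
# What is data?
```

After line 1: data = {'items': [31, 15], 'count': 2}
After line 2 (append 31 + 15 = 46): data = {'items': [31, 15, 46], 'count': 2}
After line 3 (count = len(items) = 3): data = {'items': [31, 15, 46], 'count': 3}

{'items': [31, 15, 46], 'count': 3}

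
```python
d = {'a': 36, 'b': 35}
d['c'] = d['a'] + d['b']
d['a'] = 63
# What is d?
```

After line 1: d = {'a': 36, 'b': 35}
After line 2 (d['c'] = 36 + 35): d = {'a': 36, 'b': 35, 'c': 71}
After line 3: d = {'a': 63, 'b': 35, 'c': 71}

{'a': 63, 'b': 35, 'c': 71}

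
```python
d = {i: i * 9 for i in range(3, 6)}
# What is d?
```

{3: 27, 4: 36, 5: 45}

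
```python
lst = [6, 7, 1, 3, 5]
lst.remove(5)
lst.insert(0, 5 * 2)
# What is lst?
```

After line 1: lst = [6, 7, 1, 3, 5]
After line 2 (remove first 5): lst = [6, 7, 1, 3]
After line 3 (insert 10 at index 0): lst = [10, 6, 7, 1, 3]

[10, 6, 7, 1, 3]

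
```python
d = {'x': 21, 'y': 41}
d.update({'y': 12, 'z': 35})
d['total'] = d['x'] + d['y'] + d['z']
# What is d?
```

After line 1: d = {'x': 21, 'y': 41}
After line 2 (y overwritten, z added): d = {'x': 21, 'y': 12, 'z': 35}
After line 3 (total = 21 + 12 + 35 = 68): d = {'x': 21, 'y': 12, 'z': 35, 'total': 68}

{'x': 21, 'y': 12, 'z': 35, 'total': 68}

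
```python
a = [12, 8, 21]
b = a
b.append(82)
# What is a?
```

After line 1: a = [12, 8, 21]
After line 2 (b = a is an alias, same object): a = [12, 8, 21], b = [12, 8, 21]
After line 3 (b.append mutates the shared list): a = [12, 8, 21, 82], b = [12, 8, 21, 82]

[12, 8, 21, 82]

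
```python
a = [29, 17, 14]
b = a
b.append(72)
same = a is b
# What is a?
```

After line 1: a = [29, 17, 14]
After line 2 (b = a is an alias, same object): a = [29, 17, 14], b = [29, 17, 14]
After line 3 (b.append mutates the shared list): a = [29, 17, 14, 72], b = [29, 17, 14, 72]
After line 4 (same = a is b; same object -> True): same = True

[29, 17, 14, 72]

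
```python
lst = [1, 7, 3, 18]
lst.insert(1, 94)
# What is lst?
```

[1, 94, 7, 3, 18]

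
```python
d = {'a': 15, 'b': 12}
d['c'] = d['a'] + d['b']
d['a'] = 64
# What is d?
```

After line 1: d = {'a': 15, 'b': 12}
After line 2 (d['c'] = 15 + 12): d = {'a': 15, 'b': 12, 'c': 27}
After line 3: d = {'a': 64, 'b': 12, 'c': 27}

{'a': 64, 'b': 12, 'c': 27}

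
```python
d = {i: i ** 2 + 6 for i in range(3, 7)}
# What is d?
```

{3: 15, 4: 22, 5: 31, 6: 42}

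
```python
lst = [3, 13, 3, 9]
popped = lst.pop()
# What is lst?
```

[3, 13, 3]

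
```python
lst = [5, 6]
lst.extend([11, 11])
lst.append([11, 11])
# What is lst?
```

After line 1: lst = [5, 6]
After line 2 (extend unpacks [11, 11]): lst = [5, 6, 11, 11]
After line 3 (append adds [11, 11] as single element): lst = [5, 6, 11, 11, [11, 11]]

[5, 6, 11, 11, [11, 11]]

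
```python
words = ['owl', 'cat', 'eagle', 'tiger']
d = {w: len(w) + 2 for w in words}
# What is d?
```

{'owl': 5, 'cat': 5, 'eagle': 7, 'tiger': 7}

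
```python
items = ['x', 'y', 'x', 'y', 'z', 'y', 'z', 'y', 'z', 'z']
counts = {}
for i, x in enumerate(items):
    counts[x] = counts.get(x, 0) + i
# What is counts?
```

Initial: counts = {}, items = ['x', 'y', 'x', 'y', 'z', 'y', 'z', 'y', 'z', 'z']
i=0, x='x': counts = {'x': 0}
i=1, x='y': counts = {'x': 0, 'y': 1}
i=2, x='x': counts = {'x': 2, 'y': 1}
i=3, x='y': counts = {'x': 2, 'y': 4}
i=4, x='z': counts = {'x': 2, 'y': 4, 'z': 4}
i=5, x='y': counts = {'x': 2, 'y': 9, 'z': 4}
i=6, x='z': counts = {'x': 2, 'y': 9, 'z': 10}
i=7, x='y': counts = {'x': 2, 'y': 16, 'z': 10}
i=8, x='z': counts = {'x': 2, 'y': 16, 'z': 18}
i=9, x='z': counts = {'x': 2, 'y': 16, 'z': 27}

{'x': 2, 'y': 16, 'z': 27}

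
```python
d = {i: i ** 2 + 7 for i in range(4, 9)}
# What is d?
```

{4: 23, 5: 32, 6: 43, 7: 56, 8: 71}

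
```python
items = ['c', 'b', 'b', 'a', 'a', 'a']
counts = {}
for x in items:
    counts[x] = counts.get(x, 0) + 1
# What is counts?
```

Initial: counts = {}, items = ['c', 'b', 'b', 'a', 'a', 'a']
See 'c': counts = {'c': 1}
See 'b': counts = {'c': 1, 'b': 1}
See 'b': counts = {'c': 1, 'b': 2}
See 'a': counts = {'c': 1, 'b': 2, 'a': 1}
See 'a': counts = {'c': 1, 'b': 2, 'a': 2}
See 'a': counts = {'c': 1, 'b': 2, 'a': 3}

{'c': 1, 'b': 2, 'a': 3}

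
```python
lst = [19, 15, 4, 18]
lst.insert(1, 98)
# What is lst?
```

[19, 98, 15, 4, 18]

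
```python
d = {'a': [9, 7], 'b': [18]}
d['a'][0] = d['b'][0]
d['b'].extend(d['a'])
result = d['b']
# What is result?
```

After line 1: d = {'a': [9, 7], 'b': [18]}
After line 2 (a[0] = b[0] = 18): d = {'a': [18, 7], 'b': [18]}
After line 3 (b.extend(a) appends [18, 7]): d = {'a': [18, 7], 'b': [18, 18, 7]}
After line 4: result = d['b'] = [18, 18, 7]

[18, 18, 7]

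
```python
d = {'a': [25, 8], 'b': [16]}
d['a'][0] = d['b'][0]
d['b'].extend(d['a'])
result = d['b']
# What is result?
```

After line 1: d = {'a': [25, 8], 'b': [16]}
After line 2 (a[0] = b[0] = 16): d = {'a': [16, 8], 'b': [16]}
After line 3 (b.extend(a) appends [16, 8]): d = {'a': [16, 8], 'b': [16, 16, 8]}
After line 4: result = d['b'] = [16, 16, 8]

[16, 16, 8]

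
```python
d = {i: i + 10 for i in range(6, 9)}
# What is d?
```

{6: 16, 7: 17, 8: 18}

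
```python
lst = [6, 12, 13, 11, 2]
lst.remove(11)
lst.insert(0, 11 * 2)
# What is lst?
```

After line 1: lst = [6, 12, 13, 11, 2]
After line 2 (remove first 11): lst = [6, 12, 13, 2]
After line 3 (insert 22 at index 0): lst = [22, 6, 12, 13, 2]

[22, 6, 12, 13, 2]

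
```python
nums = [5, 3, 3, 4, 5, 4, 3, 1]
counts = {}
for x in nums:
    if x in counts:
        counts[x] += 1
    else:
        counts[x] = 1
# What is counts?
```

Initial: counts = {}, nums = [5, 3, 3, 4, 5, 4, 3, 1]
See 5: counts = {5: 1}
See 3: counts = {5: 1, 3: 1}
See 3: counts = {5: 1, 3: 2}
See 4: counts = {5: 1, 3: 2, 4: 1}
See 5: counts = {5: 2, 3: 2, 4: 1}
See 4: counts = {5: 2, 3: 2, 4: 2}
See 3: counts = {5: 2, 3: 3, 4: 2}
See 1: counts = {5: 2, 3: 3, 4: 2, 1: 1}

{5: 2, 3: 3, 4: 2, 1: 1}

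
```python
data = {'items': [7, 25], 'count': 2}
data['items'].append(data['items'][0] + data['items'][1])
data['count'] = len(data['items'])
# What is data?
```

After line 1: data = {'items': [7, 25], 'count': 2}
After line 2 (append 7 + 25 = 32): data = {'items': [7, 25, 32], 'count': 2}
After line 3 (count = len(items) = 3): data = {'items': [7, 25, 32], 'count': 3}

{'items': [7, 25, 32], 'count': 3}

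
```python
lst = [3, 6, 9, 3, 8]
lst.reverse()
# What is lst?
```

[8, 3, 9, 6, 3]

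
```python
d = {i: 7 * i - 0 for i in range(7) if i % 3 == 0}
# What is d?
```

{0: 0, 3: 21, 6: 42}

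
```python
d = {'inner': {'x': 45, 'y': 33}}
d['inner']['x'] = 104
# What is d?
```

After line 1: d = {'inner': {'x': 45, 'y': 33}}
After line 2 (inner x overwritten): d = {'inner': {'x': 104, 'y': 33}}

{'inner': {'x': 104, 'y': 33}}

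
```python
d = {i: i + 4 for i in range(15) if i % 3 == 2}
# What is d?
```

{2: 6, 5: 9, 8: 12, 11: 15, 14: 18}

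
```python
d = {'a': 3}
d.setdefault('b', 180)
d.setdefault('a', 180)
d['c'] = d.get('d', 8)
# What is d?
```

After line 1: d = {'a': 3}
After line 2 (setdefault adds 'b'=180): d = {'a': 3, 'b': 180}
After line 3 (setdefault 'a' no-op, already exists): d = {'a': 3, 'b': 180}
After line 4 (get('d', 8) returns default since 'd' not in d): d = {'a': 3, 'b': 180, 'c': 8}

{'a': 3, 'b': 180, 'c': 8}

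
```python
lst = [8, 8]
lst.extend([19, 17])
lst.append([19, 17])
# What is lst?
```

After line 1: lst = [8, 8]
After line 2 (extend unpacks [19, 17]): lst = [8, 8, 19, 17]
After line 3 (append adds [19, 17] as single element): lst = [8, 8, 19, 17, [19, 17]]

[8, 8, 19, 17, [19, 17]]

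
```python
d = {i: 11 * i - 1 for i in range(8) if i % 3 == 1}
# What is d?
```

{1: 10, 4: 43, 7: 76}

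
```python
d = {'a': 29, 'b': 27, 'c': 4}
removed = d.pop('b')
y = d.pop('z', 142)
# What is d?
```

After line 1: d = {'a': 29, 'b': 27, 'c': 4}
After line 2 (pop 'b' returns 27): d = {'a': 29, 'c': 4}, removed = 27
After line 3 (pop 'z' missing, returns default 142): d = {'a': 29, 'c': 4}, y = 142

{'a': 29, 'c': 4}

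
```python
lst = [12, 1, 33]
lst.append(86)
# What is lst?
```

[12, 1, 33, 86]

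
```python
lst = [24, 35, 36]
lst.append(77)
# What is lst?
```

[24, 35, 36, 77]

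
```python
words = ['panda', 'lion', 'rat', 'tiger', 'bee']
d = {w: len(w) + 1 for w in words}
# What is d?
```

{'panda': 6, 'lion': 5, 'rat': 4, 'tiger': 6, 'bee': 4}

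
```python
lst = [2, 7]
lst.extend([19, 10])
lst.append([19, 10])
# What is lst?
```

After line 1: lst = [2, 7]
After line 2 (extend unpacks [19, 10]): lst = [2, 7, 19, 10]
After line 3 (append adds [19, 10] as single element): lst = [2, 7, 19, 10, [19, 10]]

[2, 7, 19, 10, [19, 10]]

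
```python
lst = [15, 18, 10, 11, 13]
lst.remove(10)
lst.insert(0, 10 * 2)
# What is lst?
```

After line 1: lst = [15, 18, 10, 11, 13]
After line 2 (remove first 10): lst = [15, 18, 11, 13]
After line 3 (insert 20 at index 0): lst = [20, 15, 18, 11, 13]

[20, 15, 18, 11, 13]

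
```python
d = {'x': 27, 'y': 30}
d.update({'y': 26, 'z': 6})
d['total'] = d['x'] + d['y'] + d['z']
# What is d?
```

After line 1: d = {'x': 27, 'y': 30}
After line 2 (y overwritten, z added): d = {'x': 27, 'y': 26, 'z': 6}
After line 3 (total = 27 + 26 + 6 = 59): d = {'x': 27, 'y': 26, 'z': 6, 'total': 59}

{'x': 27, 'y': 26, 'z': 6, 'total': 59}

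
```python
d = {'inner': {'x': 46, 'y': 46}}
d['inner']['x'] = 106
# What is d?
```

After line 1: d = {'inner': {'x': 46, 'y': 46}}
After line 2 (inner x overwritten): d = {'inner': {'x': 106, 'y': 46}}

{'inner': {'x': 106, 'y': 46}}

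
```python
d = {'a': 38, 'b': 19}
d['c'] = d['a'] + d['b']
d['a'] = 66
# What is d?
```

After line 1: d = {'a': 38, 'b': 19}
After line 2 (d['c'] = 38 + 19): d = {'a': 38, 'b': 19, 'c': 57}
After line 3: d = {'a': 66, 'b': 19, 'c': 57}

{'a': 66, 'b': 19, 'c': 57}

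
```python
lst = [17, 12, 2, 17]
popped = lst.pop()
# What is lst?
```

[17, 12, 2]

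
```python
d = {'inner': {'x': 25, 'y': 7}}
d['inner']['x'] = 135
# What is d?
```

After line 1: d = {'inner': {'x': 25, 'y': 7}}
After line 2 (inner x overwritten): d = {'inner': {'x': 135, 'y': 7}}

{'inner': {'x': 135, 'y': 7}}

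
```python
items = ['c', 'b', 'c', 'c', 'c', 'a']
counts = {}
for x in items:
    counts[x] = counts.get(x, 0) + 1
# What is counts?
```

Initial: counts = {}, items = ['c', 'b', 'c', 'c', 'c', 'a']
See 'c': counts = {'c': 1}
See 'b': counts = {'c': 1, 'b': 1}
See 'c': counts = {'c': 2, 'b': 1}
See 'c': counts = {'c': 3, 'b': 1}
See 'c': counts = {'c': 4, 'b': 1}
See 'a': counts = {'c': 4, 'b': 1, 'a': 1}

{'c': 4, 'b': 1, 'a': 1}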